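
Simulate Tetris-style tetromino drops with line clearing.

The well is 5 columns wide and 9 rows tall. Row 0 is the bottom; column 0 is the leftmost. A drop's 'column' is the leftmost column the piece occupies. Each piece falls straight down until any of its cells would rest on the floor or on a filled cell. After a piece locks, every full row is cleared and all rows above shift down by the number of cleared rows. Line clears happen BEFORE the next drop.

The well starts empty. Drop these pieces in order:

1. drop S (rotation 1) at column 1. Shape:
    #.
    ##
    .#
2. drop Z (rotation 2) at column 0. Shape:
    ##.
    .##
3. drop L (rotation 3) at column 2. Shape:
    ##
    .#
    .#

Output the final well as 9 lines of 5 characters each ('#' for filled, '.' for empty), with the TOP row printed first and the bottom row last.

Answer: .....
.....
.....
.....
####.
.###.
.#.#.
.##..
..#..

Derivation:
Drop 1: S rot1 at col 1 lands with bottom-row=0; cleared 0 line(s) (total 0); column heights now [0 3 2 0 0], max=3
Drop 2: Z rot2 at col 0 lands with bottom-row=3; cleared 0 line(s) (total 0); column heights now [5 5 4 0 0], max=5
Drop 3: L rot3 at col 2 lands with bottom-row=2; cleared 0 line(s) (total 0); column heights now [5 5 5 5 0], max=5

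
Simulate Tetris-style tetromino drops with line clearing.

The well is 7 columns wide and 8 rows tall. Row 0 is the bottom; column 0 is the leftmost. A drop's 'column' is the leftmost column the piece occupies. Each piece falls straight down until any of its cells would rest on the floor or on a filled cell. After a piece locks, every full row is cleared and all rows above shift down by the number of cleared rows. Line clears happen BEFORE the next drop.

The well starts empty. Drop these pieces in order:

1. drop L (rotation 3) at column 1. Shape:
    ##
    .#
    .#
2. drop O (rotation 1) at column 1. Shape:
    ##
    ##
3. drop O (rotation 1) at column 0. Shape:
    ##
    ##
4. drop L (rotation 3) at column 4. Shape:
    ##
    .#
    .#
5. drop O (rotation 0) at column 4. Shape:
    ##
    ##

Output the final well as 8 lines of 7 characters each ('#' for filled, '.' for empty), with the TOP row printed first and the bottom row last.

Answer: .......
##.....
##.....
.##.##.
.##.##.
.##.##.
..#..#.
..#..#.

Derivation:
Drop 1: L rot3 at col 1 lands with bottom-row=0; cleared 0 line(s) (total 0); column heights now [0 3 3 0 0 0 0], max=3
Drop 2: O rot1 at col 1 lands with bottom-row=3; cleared 0 line(s) (total 0); column heights now [0 5 5 0 0 0 0], max=5
Drop 3: O rot1 at col 0 lands with bottom-row=5; cleared 0 line(s) (total 0); column heights now [7 7 5 0 0 0 0], max=7
Drop 4: L rot3 at col 4 lands with bottom-row=0; cleared 0 line(s) (total 0); column heights now [7 7 5 0 3 3 0], max=7
Drop 5: O rot0 at col 4 lands with bottom-row=3; cleared 0 line(s) (total 0); column heights now [7 7 5 0 5 5 0], max=7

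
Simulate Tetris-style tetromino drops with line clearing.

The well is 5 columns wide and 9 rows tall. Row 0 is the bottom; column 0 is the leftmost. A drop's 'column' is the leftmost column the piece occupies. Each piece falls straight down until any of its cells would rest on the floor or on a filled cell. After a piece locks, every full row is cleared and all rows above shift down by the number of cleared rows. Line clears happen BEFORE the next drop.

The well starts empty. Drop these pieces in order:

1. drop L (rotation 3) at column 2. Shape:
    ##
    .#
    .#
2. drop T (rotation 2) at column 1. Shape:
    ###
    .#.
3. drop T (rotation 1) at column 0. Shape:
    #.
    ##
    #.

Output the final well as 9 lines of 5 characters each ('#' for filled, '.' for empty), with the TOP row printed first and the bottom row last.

Drop 1: L rot3 at col 2 lands with bottom-row=0; cleared 0 line(s) (total 0); column heights now [0 0 3 3 0], max=3
Drop 2: T rot2 at col 1 lands with bottom-row=3; cleared 0 line(s) (total 0); column heights now [0 5 5 5 0], max=5
Drop 3: T rot1 at col 0 lands with bottom-row=4; cleared 0 line(s) (total 0); column heights now [7 6 5 5 0], max=7

Answer: .....
.....
#....
##...
####.
..#..
..##.
...#.
...#.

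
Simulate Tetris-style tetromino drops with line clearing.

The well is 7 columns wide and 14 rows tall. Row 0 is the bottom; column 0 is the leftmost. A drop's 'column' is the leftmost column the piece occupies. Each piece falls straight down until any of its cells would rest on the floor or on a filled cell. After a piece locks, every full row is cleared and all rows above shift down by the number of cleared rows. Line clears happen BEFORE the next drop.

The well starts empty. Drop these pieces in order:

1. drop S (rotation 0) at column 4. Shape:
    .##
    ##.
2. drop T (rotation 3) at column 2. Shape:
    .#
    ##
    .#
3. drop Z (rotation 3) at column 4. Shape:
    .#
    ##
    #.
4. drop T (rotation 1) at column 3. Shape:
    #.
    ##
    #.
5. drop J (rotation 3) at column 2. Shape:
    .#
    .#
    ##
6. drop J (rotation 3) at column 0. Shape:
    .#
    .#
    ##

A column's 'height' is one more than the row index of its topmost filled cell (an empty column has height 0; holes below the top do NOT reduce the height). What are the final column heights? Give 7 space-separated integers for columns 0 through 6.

Drop 1: S rot0 at col 4 lands with bottom-row=0; cleared 0 line(s) (total 0); column heights now [0 0 0 0 1 2 2], max=2
Drop 2: T rot3 at col 2 lands with bottom-row=0; cleared 0 line(s) (total 0); column heights now [0 0 2 3 1 2 2], max=3
Drop 3: Z rot3 at col 4 lands with bottom-row=1; cleared 0 line(s) (total 0); column heights now [0 0 2 3 3 4 2], max=4
Drop 4: T rot1 at col 3 lands with bottom-row=3; cleared 0 line(s) (total 0); column heights now [0 0 2 6 5 4 2], max=6
Drop 5: J rot3 at col 2 lands with bottom-row=6; cleared 0 line(s) (total 0); column heights now [0 0 7 9 5 4 2], max=9
Drop 6: J rot3 at col 0 lands with bottom-row=0; cleared 0 line(s) (total 0); column heights now [1 3 7 9 5 4 2], max=9

Answer: 1 3 7 9 5 4 2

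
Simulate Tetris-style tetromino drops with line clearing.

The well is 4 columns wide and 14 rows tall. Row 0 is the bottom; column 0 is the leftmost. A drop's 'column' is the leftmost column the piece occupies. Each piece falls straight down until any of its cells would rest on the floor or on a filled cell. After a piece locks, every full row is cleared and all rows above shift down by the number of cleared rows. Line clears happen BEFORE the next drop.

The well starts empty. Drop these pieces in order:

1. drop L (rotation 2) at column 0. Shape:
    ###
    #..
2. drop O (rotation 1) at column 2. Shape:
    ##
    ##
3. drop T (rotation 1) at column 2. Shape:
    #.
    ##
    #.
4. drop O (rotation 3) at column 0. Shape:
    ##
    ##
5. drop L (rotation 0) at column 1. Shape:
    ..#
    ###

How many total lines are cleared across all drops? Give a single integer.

Answer: 2

Derivation:
Drop 1: L rot2 at col 0 lands with bottom-row=0; cleared 0 line(s) (total 0); column heights now [2 2 2 0], max=2
Drop 2: O rot1 at col 2 lands with bottom-row=2; cleared 0 line(s) (total 0); column heights now [2 2 4 4], max=4
Drop 3: T rot1 at col 2 lands with bottom-row=4; cleared 0 line(s) (total 0); column heights now [2 2 7 6], max=7
Drop 4: O rot3 at col 0 lands with bottom-row=2; cleared 2 line(s) (total 2); column heights now [2 2 5 4], max=5
Drop 5: L rot0 at col 1 lands with bottom-row=5; cleared 0 line(s) (total 2); column heights now [2 6 6 7], max=7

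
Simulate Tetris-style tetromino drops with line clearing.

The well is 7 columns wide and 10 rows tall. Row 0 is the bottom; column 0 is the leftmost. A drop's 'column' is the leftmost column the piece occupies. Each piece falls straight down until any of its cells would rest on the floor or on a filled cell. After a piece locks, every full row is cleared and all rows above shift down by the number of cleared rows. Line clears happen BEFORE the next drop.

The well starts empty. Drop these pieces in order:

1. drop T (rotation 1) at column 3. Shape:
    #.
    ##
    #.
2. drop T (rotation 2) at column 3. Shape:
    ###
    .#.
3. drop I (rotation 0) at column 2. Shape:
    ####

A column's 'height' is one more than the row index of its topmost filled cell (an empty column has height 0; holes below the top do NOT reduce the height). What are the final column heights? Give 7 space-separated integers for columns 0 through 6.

Answer: 0 0 5 5 5 5 0

Derivation:
Drop 1: T rot1 at col 3 lands with bottom-row=0; cleared 0 line(s) (total 0); column heights now [0 0 0 3 2 0 0], max=3
Drop 2: T rot2 at col 3 lands with bottom-row=2; cleared 0 line(s) (total 0); column heights now [0 0 0 4 4 4 0], max=4
Drop 3: I rot0 at col 2 lands with bottom-row=4; cleared 0 line(s) (total 0); column heights now [0 0 5 5 5 5 0], max=5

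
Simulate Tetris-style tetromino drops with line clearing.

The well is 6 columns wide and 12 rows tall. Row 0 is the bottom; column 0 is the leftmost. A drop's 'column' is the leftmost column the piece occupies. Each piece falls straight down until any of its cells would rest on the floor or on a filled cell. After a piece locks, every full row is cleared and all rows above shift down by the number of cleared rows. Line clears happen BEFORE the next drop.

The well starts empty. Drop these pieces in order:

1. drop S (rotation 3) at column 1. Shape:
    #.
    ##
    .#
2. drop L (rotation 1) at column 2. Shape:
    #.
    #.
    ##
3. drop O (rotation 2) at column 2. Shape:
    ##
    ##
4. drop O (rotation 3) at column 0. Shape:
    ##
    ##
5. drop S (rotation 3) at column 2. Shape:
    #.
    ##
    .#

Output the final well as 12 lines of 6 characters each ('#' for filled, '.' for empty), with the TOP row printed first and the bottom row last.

Answer: ......
......
..#...
..##..
...#..
..##..
..##..
###...
###...
.###..
.##...
..#...

Derivation:
Drop 1: S rot3 at col 1 lands with bottom-row=0; cleared 0 line(s) (total 0); column heights now [0 3 2 0 0 0], max=3
Drop 2: L rot1 at col 2 lands with bottom-row=2; cleared 0 line(s) (total 0); column heights now [0 3 5 3 0 0], max=5
Drop 3: O rot2 at col 2 lands with bottom-row=5; cleared 0 line(s) (total 0); column heights now [0 3 7 7 0 0], max=7
Drop 4: O rot3 at col 0 lands with bottom-row=3; cleared 0 line(s) (total 0); column heights now [5 5 7 7 0 0], max=7
Drop 5: S rot3 at col 2 lands with bottom-row=7; cleared 0 line(s) (total 0); column heights now [5 5 10 9 0 0], max=10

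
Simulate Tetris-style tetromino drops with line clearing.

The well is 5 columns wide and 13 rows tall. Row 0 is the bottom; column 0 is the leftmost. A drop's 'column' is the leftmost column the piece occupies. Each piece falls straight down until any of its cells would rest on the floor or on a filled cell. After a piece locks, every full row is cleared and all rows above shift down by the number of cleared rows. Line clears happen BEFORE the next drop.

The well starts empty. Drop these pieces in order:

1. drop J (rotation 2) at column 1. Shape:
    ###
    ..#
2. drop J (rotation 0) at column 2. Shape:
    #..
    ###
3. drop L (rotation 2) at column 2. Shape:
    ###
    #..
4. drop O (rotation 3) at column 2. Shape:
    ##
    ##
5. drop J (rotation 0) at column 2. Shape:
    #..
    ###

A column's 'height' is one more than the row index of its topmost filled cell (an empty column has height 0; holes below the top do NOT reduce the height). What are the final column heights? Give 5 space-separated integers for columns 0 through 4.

Drop 1: J rot2 at col 1 lands with bottom-row=0; cleared 0 line(s) (total 0); column heights now [0 2 2 2 0], max=2
Drop 2: J rot0 at col 2 lands with bottom-row=2; cleared 0 line(s) (total 0); column heights now [0 2 4 3 3], max=4
Drop 3: L rot2 at col 2 lands with bottom-row=4; cleared 0 line(s) (total 0); column heights now [0 2 6 6 6], max=6
Drop 4: O rot3 at col 2 lands with bottom-row=6; cleared 0 line(s) (total 0); column heights now [0 2 8 8 6], max=8
Drop 5: J rot0 at col 2 lands with bottom-row=8; cleared 0 line(s) (total 0); column heights now [0 2 10 9 9], max=10

Answer: 0 2 10 9 9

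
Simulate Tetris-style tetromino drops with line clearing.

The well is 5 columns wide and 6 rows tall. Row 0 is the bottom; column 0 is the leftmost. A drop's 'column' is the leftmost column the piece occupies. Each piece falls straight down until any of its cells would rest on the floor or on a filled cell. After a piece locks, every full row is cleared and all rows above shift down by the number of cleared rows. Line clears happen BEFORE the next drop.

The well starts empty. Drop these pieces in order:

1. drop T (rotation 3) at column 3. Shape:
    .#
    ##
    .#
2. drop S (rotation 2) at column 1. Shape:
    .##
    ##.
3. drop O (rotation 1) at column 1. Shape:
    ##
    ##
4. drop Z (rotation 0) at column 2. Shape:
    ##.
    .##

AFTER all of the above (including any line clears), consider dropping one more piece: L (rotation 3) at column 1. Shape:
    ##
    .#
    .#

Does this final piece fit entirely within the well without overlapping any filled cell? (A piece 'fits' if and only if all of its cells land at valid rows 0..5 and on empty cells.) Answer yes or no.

Drop 1: T rot3 at col 3 lands with bottom-row=0; cleared 0 line(s) (total 0); column heights now [0 0 0 2 3], max=3
Drop 2: S rot2 at col 1 lands with bottom-row=1; cleared 0 line(s) (total 0); column heights now [0 2 3 3 3], max=3
Drop 3: O rot1 at col 1 lands with bottom-row=3; cleared 0 line(s) (total 0); column heights now [0 5 5 3 3], max=5
Drop 4: Z rot0 at col 2 lands with bottom-row=4; cleared 0 line(s) (total 0); column heights now [0 5 6 6 5], max=6
Test piece L rot3 at col 1 (width 2): heights before test = [0 5 6 6 5]; fits = False

Answer: no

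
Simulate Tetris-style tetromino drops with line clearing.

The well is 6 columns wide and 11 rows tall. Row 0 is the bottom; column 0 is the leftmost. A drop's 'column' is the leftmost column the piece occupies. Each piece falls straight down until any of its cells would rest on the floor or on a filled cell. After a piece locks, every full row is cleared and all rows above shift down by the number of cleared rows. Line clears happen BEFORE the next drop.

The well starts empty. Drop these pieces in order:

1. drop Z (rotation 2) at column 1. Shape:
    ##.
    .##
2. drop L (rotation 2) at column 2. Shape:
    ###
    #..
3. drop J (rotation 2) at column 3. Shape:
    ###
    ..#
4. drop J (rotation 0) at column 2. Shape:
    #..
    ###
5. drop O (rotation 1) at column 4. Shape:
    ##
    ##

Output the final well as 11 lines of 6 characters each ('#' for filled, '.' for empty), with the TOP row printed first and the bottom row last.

Drop 1: Z rot2 at col 1 lands with bottom-row=0; cleared 0 line(s) (total 0); column heights now [0 2 2 1 0 0], max=2
Drop 2: L rot2 at col 2 lands with bottom-row=2; cleared 0 line(s) (total 0); column heights now [0 2 4 4 4 0], max=4
Drop 3: J rot2 at col 3 lands with bottom-row=3; cleared 0 line(s) (total 0); column heights now [0 2 4 5 5 5], max=5
Drop 4: J rot0 at col 2 lands with bottom-row=5; cleared 0 line(s) (total 0); column heights now [0 2 7 6 6 5], max=7
Drop 5: O rot1 at col 4 lands with bottom-row=6; cleared 0 line(s) (total 0); column heights now [0 2 7 6 8 8], max=8

Answer: ......
......
......
....##
..#.##
..###.
...###
..####
..#...
.##...
..##..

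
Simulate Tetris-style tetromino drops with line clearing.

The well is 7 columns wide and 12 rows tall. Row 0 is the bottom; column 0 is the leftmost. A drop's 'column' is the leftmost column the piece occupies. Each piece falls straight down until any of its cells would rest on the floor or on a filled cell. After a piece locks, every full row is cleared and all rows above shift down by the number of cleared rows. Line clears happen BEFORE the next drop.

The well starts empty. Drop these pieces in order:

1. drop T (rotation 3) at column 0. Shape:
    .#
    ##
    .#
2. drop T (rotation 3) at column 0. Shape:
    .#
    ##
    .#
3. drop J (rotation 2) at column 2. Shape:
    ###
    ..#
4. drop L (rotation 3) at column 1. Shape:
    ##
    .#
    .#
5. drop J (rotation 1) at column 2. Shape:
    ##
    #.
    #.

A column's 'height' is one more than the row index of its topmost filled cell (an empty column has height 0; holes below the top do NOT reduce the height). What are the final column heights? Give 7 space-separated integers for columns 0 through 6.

Drop 1: T rot3 at col 0 lands with bottom-row=0; cleared 0 line(s) (total 0); column heights now [2 3 0 0 0 0 0], max=3
Drop 2: T rot3 at col 0 lands with bottom-row=3; cleared 0 line(s) (total 0); column heights now [5 6 0 0 0 0 0], max=6
Drop 3: J rot2 at col 2 lands with bottom-row=0; cleared 0 line(s) (total 0); column heights now [5 6 2 2 2 0 0], max=6
Drop 4: L rot3 at col 1 lands with bottom-row=4; cleared 0 line(s) (total 0); column heights now [5 7 7 2 2 0 0], max=7
Drop 5: J rot1 at col 2 lands with bottom-row=7; cleared 0 line(s) (total 0); column heights now [5 7 10 10 2 0 0], max=10

Answer: 5 7 10 10 2 0 0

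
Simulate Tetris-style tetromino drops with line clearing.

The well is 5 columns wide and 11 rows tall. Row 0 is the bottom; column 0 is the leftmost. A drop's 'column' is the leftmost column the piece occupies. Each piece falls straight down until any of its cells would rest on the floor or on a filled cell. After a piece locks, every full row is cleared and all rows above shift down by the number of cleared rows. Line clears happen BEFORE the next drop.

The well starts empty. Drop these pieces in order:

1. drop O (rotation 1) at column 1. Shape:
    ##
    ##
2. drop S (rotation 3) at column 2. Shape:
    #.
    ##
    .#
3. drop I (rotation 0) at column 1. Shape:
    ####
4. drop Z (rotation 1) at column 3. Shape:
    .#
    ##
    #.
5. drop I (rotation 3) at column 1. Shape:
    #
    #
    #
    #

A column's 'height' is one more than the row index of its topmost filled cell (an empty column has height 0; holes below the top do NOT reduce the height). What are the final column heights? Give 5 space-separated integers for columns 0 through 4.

Answer: 0 9 5 7 8

Derivation:
Drop 1: O rot1 at col 1 lands with bottom-row=0; cleared 0 line(s) (total 0); column heights now [0 2 2 0 0], max=2
Drop 2: S rot3 at col 2 lands with bottom-row=1; cleared 0 line(s) (total 0); column heights now [0 2 4 3 0], max=4
Drop 3: I rot0 at col 1 lands with bottom-row=4; cleared 0 line(s) (total 0); column heights now [0 5 5 5 5], max=5
Drop 4: Z rot1 at col 3 lands with bottom-row=5; cleared 0 line(s) (total 0); column heights now [0 5 5 7 8], max=8
Drop 5: I rot3 at col 1 lands with bottom-row=5; cleared 0 line(s) (total 0); column heights now [0 9 5 7 8], max=9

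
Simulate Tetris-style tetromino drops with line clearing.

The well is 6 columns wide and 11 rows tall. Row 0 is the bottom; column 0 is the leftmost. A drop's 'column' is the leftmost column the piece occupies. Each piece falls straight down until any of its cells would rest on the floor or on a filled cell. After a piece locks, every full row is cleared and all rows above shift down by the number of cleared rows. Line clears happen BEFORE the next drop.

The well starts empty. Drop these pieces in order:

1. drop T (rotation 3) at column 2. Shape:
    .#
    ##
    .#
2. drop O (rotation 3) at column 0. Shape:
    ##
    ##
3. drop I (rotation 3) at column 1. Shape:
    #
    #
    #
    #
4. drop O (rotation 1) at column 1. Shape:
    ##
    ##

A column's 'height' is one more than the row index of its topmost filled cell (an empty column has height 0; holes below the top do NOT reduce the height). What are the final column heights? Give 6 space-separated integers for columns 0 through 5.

Answer: 2 8 8 3 0 0

Derivation:
Drop 1: T rot3 at col 2 lands with bottom-row=0; cleared 0 line(s) (total 0); column heights now [0 0 2 3 0 0], max=3
Drop 2: O rot3 at col 0 lands with bottom-row=0; cleared 0 line(s) (total 0); column heights now [2 2 2 3 0 0], max=3
Drop 3: I rot3 at col 1 lands with bottom-row=2; cleared 0 line(s) (total 0); column heights now [2 6 2 3 0 0], max=6
Drop 4: O rot1 at col 1 lands with bottom-row=6; cleared 0 line(s) (total 0); column heights now [2 8 8 3 0 0], max=8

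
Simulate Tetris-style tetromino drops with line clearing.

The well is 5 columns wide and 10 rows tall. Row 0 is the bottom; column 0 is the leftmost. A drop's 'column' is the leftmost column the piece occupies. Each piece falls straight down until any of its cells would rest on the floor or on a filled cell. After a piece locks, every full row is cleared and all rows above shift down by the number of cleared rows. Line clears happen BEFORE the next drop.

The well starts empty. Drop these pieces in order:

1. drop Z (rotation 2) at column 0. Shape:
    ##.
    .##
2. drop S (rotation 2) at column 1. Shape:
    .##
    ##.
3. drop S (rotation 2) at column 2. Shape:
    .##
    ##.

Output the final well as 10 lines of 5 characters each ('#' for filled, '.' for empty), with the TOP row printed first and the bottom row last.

Answer: .....
.....
.....
.....
...##
..##.
..##.
.##..
##...
.##..

Derivation:
Drop 1: Z rot2 at col 0 lands with bottom-row=0; cleared 0 line(s) (total 0); column heights now [2 2 1 0 0], max=2
Drop 2: S rot2 at col 1 lands with bottom-row=2; cleared 0 line(s) (total 0); column heights now [2 3 4 4 0], max=4
Drop 3: S rot2 at col 2 lands with bottom-row=4; cleared 0 line(s) (total 0); column heights now [2 3 5 6 6], max=6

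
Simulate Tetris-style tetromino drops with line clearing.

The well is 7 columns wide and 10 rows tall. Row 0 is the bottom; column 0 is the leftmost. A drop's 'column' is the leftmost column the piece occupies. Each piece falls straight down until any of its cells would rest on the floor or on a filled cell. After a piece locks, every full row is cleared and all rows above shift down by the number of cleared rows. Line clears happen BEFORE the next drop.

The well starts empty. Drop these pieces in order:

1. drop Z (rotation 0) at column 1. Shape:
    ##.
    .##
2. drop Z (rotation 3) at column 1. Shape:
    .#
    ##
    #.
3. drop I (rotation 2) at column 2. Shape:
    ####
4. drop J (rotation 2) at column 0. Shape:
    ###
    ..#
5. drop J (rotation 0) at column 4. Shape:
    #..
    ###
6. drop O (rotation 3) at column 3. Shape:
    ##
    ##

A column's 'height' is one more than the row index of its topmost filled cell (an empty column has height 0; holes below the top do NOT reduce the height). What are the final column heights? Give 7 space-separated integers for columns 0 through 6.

Drop 1: Z rot0 at col 1 lands with bottom-row=0; cleared 0 line(s) (total 0); column heights now [0 2 2 1 0 0 0], max=2
Drop 2: Z rot3 at col 1 lands with bottom-row=2; cleared 0 line(s) (total 0); column heights now [0 4 5 1 0 0 0], max=5
Drop 3: I rot2 at col 2 lands with bottom-row=5; cleared 0 line(s) (total 0); column heights now [0 4 6 6 6 6 0], max=6
Drop 4: J rot2 at col 0 lands with bottom-row=6; cleared 0 line(s) (total 0); column heights now [8 8 8 6 6 6 0], max=8
Drop 5: J rot0 at col 4 lands with bottom-row=6; cleared 0 line(s) (total 0); column heights now [8 8 8 6 8 7 7], max=8
Drop 6: O rot3 at col 3 lands with bottom-row=8; cleared 0 line(s) (total 0); column heights now [8 8 8 10 10 7 7], max=10

Answer: 8 8 8 10 10 7 7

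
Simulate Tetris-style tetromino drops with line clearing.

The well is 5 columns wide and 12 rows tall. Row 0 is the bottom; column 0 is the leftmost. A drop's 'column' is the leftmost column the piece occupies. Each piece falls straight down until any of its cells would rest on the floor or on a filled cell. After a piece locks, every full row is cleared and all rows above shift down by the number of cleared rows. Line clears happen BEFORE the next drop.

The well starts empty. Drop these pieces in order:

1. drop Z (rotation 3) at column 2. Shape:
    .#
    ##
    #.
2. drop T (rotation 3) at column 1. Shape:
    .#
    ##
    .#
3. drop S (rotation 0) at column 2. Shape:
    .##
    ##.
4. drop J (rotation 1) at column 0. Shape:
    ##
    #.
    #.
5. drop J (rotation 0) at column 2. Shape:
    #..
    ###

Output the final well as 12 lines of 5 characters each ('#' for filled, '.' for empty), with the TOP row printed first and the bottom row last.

Drop 1: Z rot3 at col 2 lands with bottom-row=0; cleared 0 line(s) (total 0); column heights now [0 0 2 3 0], max=3
Drop 2: T rot3 at col 1 lands with bottom-row=2; cleared 0 line(s) (total 0); column heights now [0 4 5 3 0], max=5
Drop 3: S rot0 at col 2 lands with bottom-row=5; cleared 0 line(s) (total 0); column heights now [0 4 6 7 7], max=7
Drop 4: J rot1 at col 0 lands with bottom-row=2; cleared 0 line(s) (total 0); column heights now [5 5 6 7 7], max=7
Drop 5: J rot0 at col 2 lands with bottom-row=7; cleared 0 line(s) (total 0); column heights now [5 5 9 8 8], max=9

Answer: .....
.....
.....
..#..
..###
...##
..##.
###..
###..
#.##.
..##.
..#..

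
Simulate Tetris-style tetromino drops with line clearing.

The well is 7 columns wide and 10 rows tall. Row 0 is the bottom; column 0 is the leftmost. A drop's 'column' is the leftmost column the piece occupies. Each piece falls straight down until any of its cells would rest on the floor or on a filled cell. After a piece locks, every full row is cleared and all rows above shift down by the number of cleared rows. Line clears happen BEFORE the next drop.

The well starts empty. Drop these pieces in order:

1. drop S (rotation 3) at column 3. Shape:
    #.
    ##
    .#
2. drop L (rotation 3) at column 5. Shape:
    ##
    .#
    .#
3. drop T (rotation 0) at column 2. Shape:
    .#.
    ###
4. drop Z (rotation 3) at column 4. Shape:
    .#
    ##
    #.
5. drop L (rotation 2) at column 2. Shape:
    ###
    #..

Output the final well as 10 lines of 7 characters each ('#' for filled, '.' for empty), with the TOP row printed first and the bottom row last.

Answer: .......
.......
.......
..####.
..#.##.
...##..
..###..
...#.##
...##.#
....#.#

Derivation:
Drop 1: S rot3 at col 3 lands with bottom-row=0; cleared 0 line(s) (total 0); column heights now [0 0 0 3 2 0 0], max=3
Drop 2: L rot3 at col 5 lands with bottom-row=0; cleared 0 line(s) (total 0); column heights now [0 0 0 3 2 3 3], max=3
Drop 3: T rot0 at col 2 lands with bottom-row=3; cleared 0 line(s) (total 0); column heights now [0 0 4 5 4 3 3], max=5
Drop 4: Z rot3 at col 4 lands with bottom-row=4; cleared 0 line(s) (total 0); column heights now [0 0 4 5 6 7 3], max=7
Drop 5: L rot2 at col 2 lands with bottom-row=5; cleared 0 line(s) (total 0); column heights now [0 0 7 7 7 7 3], max=7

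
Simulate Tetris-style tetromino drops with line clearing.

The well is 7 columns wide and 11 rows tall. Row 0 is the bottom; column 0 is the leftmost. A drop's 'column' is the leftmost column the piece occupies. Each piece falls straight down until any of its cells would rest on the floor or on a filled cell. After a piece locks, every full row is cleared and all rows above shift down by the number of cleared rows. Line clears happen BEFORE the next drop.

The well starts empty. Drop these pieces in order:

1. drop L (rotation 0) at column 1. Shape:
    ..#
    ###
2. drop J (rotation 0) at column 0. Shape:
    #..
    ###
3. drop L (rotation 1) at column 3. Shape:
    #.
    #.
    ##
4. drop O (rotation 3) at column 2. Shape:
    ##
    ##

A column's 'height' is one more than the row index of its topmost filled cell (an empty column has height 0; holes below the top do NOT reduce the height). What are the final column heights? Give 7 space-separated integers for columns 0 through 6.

Answer: 3 2 7 7 3 0 0

Derivation:
Drop 1: L rot0 at col 1 lands with bottom-row=0; cleared 0 line(s) (total 0); column heights now [0 1 1 2 0 0 0], max=2
Drop 2: J rot0 at col 0 lands with bottom-row=1; cleared 0 line(s) (total 0); column heights now [3 2 2 2 0 0 0], max=3
Drop 3: L rot1 at col 3 lands with bottom-row=2; cleared 0 line(s) (total 0); column heights now [3 2 2 5 3 0 0], max=5
Drop 4: O rot3 at col 2 lands with bottom-row=5; cleared 0 line(s) (total 0); column heights now [3 2 7 7 3 0 0], max=7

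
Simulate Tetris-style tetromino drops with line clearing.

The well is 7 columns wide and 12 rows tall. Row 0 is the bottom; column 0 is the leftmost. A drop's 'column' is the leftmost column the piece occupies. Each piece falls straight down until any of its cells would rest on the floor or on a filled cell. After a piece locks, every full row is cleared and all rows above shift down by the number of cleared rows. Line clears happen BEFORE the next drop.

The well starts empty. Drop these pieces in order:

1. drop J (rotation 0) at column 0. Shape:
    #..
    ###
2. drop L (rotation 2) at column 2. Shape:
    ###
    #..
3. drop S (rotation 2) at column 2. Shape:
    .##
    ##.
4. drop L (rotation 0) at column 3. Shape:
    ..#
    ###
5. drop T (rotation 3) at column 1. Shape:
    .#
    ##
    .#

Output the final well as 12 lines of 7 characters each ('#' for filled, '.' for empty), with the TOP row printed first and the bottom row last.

Drop 1: J rot0 at col 0 lands with bottom-row=0; cleared 0 line(s) (total 0); column heights now [2 1 1 0 0 0 0], max=2
Drop 2: L rot2 at col 2 lands with bottom-row=1; cleared 0 line(s) (total 0); column heights now [2 1 3 3 3 0 0], max=3
Drop 3: S rot2 at col 2 lands with bottom-row=3; cleared 0 line(s) (total 0); column heights now [2 1 4 5 5 0 0], max=5
Drop 4: L rot0 at col 3 lands with bottom-row=5; cleared 0 line(s) (total 0); column heights now [2 1 4 6 6 7 0], max=7
Drop 5: T rot3 at col 1 lands with bottom-row=4; cleared 0 line(s) (total 0); column heights now [2 6 7 6 6 7 0], max=7

Answer: .......
.......
.......
.......
.......
..#..#.
.#####.
..###..
..##...
..###..
#.#....
###....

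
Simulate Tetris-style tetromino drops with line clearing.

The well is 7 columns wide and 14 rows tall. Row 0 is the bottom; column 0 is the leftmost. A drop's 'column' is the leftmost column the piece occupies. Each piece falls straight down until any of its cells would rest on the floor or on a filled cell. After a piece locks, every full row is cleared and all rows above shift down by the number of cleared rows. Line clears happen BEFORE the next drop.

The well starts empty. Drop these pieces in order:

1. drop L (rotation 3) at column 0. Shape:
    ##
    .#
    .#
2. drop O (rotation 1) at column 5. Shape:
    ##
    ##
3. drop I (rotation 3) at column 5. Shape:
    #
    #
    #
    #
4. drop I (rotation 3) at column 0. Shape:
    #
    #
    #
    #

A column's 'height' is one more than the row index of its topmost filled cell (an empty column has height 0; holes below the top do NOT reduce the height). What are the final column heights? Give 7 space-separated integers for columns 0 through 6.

Drop 1: L rot3 at col 0 lands with bottom-row=0; cleared 0 line(s) (total 0); column heights now [3 3 0 0 0 0 0], max=3
Drop 2: O rot1 at col 5 lands with bottom-row=0; cleared 0 line(s) (total 0); column heights now [3 3 0 0 0 2 2], max=3
Drop 3: I rot3 at col 5 lands with bottom-row=2; cleared 0 line(s) (total 0); column heights now [3 3 0 0 0 6 2], max=6
Drop 4: I rot3 at col 0 lands with bottom-row=3; cleared 0 line(s) (total 0); column heights now [7 3 0 0 0 6 2], max=7

Answer: 7 3 0 0 0 6 2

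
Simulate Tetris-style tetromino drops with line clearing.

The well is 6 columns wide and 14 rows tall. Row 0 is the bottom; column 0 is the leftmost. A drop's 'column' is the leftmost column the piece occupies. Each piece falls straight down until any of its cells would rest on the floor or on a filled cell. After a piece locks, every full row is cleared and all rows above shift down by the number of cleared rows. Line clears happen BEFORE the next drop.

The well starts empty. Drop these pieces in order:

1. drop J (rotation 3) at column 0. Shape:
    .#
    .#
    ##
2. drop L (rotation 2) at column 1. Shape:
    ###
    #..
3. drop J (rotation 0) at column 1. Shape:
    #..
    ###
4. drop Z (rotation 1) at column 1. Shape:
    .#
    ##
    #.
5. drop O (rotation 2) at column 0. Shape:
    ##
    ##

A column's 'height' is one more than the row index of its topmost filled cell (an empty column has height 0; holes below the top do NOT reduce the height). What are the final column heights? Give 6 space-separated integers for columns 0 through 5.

Answer: 11 11 10 6 0 0

Derivation:
Drop 1: J rot3 at col 0 lands with bottom-row=0; cleared 0 line(s) (total 0); column heights now [1 3 0 0 0 0], max=3
Drop 2: L rot2 at col 1 lands with bottom-row=3; cleared 0 line(s) (total 0); column heights now [1 5 5 5 0 0], max=5
Drop 3: J rot0 at col 1 lands with bottom-row=5; cleared 0 line(s) (total 0); column heights now [1 7 6 6 0 0], max=7
Drop 4: Z rot1 at col 1 lands with bottom-row=7; cleared 0 line(s) (total 0); column heights now [1 9 10 6 0 0], max=10
Drop 5: O rot2 at col 0 lands with bottom-row=9; cleared 0 line(s) (total 0); column heights now [11 11 10 6 0 0], max=11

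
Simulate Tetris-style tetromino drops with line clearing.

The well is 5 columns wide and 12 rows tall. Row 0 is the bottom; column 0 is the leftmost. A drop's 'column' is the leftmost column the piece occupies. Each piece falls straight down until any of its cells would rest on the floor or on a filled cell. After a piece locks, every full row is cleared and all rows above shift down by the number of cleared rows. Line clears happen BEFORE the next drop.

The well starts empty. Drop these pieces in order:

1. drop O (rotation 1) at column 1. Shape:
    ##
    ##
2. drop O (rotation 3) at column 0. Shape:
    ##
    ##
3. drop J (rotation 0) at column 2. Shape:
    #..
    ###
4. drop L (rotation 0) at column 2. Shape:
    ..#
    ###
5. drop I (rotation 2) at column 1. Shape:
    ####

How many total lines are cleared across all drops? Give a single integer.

Answer: 1

Derivation:
Drop 1: O rot1 at col 1 lands with bottom-row=0; cleared 0 line(s) (total 0); column heights now [0 2 2 0 0], max=2
Drop 2: O rot3 at col 0 lands with bottom-row=2; cleared 0 line(s) (total 0); column heights now [4 4 2 0 0], max=4
Drop 3: J rot0 at col 2 lands with bottom-row=2; cleared 1 line(s) (total 1); column heights now [3 3 3 0 0], max=3
Drop 4: L rot0 at col 2 lands with bottom-row=3; cleared 0 line(s) (total 1); column heights now [3 3 4 4 5], max=5
Drop 5: I rot2 at col 1 lands with bottom-row=5; cleared 0 line(s) (total 1); column heights now [3 6 6 6 6], max=6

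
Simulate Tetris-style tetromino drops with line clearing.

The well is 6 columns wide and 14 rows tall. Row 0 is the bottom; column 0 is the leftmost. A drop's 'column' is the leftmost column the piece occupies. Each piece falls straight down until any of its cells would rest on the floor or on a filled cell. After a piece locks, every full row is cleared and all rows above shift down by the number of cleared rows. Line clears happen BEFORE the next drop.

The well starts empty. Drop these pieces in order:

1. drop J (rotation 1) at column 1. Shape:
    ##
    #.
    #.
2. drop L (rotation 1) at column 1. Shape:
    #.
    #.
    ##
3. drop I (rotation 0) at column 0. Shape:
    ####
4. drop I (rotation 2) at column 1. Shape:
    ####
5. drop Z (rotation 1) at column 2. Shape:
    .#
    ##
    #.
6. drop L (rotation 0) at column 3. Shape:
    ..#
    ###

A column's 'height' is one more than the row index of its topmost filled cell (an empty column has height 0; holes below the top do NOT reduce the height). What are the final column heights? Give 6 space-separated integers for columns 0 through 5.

Answer: 7 8 10 12 12 13

Derivation:
Drop 1: J rot1 at col 1 lands with bottom-row=0; cleared 0 line(s) (total 0); column heights now [0 3 3 0 0 0], max=3
Drop 2: L rot1 at col 1 lands with bottom-row=3; cleared 0 line(s) (total 0); column heights now [0 6 4 0 0 0], max=6
Drop 3: I rot0 at col 0 lands with bottom-row=6; cleared 0 line(s) (total 0); column heights now [7 7 7 7 0 0], max=7
Drop 4: I rot2 at col 1 lands with bottom-row=7; cleared 0 line(s) (total 0); column heights now [7 8 8 8 8 0], max=8
Drop 5: Z rot1 at col 2 lands with bottom-row=8; cleared 0 line(s) (total 0); column heights now [7 8 10 11 8 0], max=11
Drop 6: L rot0 at col 3 lands with bottom-row=11; cleared 0 line(s) (total 0); column heights now [7 8 10 12 12 13], max=13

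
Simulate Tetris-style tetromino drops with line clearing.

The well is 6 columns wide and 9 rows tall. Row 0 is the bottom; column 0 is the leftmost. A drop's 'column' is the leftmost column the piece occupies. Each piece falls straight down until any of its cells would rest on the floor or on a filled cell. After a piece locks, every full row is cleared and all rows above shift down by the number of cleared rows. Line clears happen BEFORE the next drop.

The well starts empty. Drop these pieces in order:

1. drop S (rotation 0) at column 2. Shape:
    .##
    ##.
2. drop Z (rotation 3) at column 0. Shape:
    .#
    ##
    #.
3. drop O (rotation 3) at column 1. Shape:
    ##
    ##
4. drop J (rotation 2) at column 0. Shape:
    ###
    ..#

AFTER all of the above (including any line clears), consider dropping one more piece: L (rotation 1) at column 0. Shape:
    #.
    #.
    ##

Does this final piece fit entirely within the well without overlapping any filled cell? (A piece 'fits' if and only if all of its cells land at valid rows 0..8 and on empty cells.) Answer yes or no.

Answer: no

Derivation:
Drop 1: S rot0 at col 2 lands with bottom-row=0; cleared 0 line(s) (total 0); column heights now [0 0 1 2 2 0], max=2
Drop 2: Z rot3 at col 0 lands with bottom-row=0; cleared 0 line(s) (total 0); column heights now [2 3 1 2 2 0], max=3
Drop 3: O rot3 at col 1 lands with bottom-row=3; cleared 0 line(s) (total 0); column heights now [2 5 5 2 2 0], max=5
Drop 4: J rot2 at col 0 lands with bottom-row=5; cleared 0 line(s) (total 0); column heights now [7 7 7 2 2 0], max=7
Test piece L rot1 at col 0 (width 2): heights before test = [7 7 7 2 2 0]; fits = False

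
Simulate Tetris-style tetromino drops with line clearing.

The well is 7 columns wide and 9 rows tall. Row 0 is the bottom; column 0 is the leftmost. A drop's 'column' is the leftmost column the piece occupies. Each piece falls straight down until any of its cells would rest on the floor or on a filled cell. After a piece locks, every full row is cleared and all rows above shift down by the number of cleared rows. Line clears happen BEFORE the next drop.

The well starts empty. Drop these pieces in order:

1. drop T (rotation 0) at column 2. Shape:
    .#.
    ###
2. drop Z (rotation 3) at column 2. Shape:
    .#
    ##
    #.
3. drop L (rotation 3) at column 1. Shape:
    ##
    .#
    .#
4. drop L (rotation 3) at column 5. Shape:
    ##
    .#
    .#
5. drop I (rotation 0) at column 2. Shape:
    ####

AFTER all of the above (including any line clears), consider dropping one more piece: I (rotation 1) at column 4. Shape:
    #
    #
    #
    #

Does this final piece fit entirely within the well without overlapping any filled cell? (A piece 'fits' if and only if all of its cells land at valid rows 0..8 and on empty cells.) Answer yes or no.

Drop 1: T rot0 at col 2 lands with bottom-row=0; cleared 0 line(s) (total 0); column heights now [0 0 1 2 1 0 0], max=2
Drop 2: Z rot3 at col 2 lands with bottom-row=1; cleared 0 line(s) (total 0); column heights now [0 0 3 4 1 0 0], max=4
Drop 3: L rot3 at col 1 lands with bottom-row=3; cleared 0 line(s) (total 0); column heights now [0 6 6 4 1 0 0], max=6
Drop 4: L rot3 at col 5 lands with bottom-row=0; cleared 0 line(s) (total 0); column heights now [0 6 6 4 1 3 3], max=6
Drop 5: I rot0 at col 2 lands with bottom-row=6; cleared 0 line(s) (total 0); column heights now [0 6 7 7 7 7 3], max=7
Test piece I rot1 at col 4 (width 1): heights before test = [0 6 7 7 7 7 3]; fits = False

Answer: no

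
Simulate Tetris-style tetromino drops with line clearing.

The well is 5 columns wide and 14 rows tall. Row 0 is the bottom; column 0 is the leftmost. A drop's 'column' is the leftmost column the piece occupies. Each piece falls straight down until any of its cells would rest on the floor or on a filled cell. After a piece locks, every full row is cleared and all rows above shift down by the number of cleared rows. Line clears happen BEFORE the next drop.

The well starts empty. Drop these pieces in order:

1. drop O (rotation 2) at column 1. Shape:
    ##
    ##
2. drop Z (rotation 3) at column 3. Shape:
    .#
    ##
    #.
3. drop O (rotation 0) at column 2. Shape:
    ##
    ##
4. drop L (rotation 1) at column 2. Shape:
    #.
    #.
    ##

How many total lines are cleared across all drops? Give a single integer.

Drop 1: O rot2 at col 1 lands with bottom-row=0; cleared 0 line(s) (total 0); column heights now [0 2 2 0 0], max=2
Drop 2: Z rot3 at col 3 lands with bottom-row=0; cleared 0 line(s) (total 0); column heights now [0 2 2 2 3], max=3
Drop 3: O rot0 at col 2 lands with bottom-row=2; cleared 0 line(s) (total 0); column heights now [0 2 4 4 3], max=4
Drop 4: L rot1 at col 2 lands with bottom-row=4; cleared 0 line(s) (total 0); column heights now [0 2 7 5 3], max=7

Answer: 0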